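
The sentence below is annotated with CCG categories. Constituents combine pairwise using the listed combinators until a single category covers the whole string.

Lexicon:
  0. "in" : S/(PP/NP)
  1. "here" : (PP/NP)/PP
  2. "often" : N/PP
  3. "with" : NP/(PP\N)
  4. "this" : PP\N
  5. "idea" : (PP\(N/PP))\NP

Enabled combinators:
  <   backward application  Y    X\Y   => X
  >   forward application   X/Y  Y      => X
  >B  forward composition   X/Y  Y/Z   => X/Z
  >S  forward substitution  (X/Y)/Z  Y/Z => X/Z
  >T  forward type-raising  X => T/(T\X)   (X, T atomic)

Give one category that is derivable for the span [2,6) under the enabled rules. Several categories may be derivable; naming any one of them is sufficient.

[0,6] S   >
  [0,1] "in" : S/(PP/NP)
  [1,6] PP/NP   >
    [1,2] "here" : (PP/NP)/PP
    [2,6] PP   <
      [2,3] "often" : N/PP
      [3,6] PP\(N/PP)   <
        [3,5] NP   >
          [3,4] "with" : NP/(PP\N)
          [4,5] "this" : PP\N
        [5,6] "idea" : (PP\(N/PP))\NP

PP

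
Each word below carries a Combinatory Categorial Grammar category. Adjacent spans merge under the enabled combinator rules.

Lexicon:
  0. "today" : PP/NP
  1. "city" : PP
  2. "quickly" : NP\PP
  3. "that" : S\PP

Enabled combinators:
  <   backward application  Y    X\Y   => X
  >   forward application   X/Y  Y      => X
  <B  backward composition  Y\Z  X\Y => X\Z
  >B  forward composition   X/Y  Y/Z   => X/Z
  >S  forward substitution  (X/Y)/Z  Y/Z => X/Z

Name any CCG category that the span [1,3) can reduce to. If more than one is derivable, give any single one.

NP

[0,4] S   <
  [0,3] PP   >
    [0,1] "today" : PP/NP
    [1,3] NP   <
      [1,2] "city" : PP
      [2,3] "quickly" : NP\PP
  [3,4] "that" : S\PP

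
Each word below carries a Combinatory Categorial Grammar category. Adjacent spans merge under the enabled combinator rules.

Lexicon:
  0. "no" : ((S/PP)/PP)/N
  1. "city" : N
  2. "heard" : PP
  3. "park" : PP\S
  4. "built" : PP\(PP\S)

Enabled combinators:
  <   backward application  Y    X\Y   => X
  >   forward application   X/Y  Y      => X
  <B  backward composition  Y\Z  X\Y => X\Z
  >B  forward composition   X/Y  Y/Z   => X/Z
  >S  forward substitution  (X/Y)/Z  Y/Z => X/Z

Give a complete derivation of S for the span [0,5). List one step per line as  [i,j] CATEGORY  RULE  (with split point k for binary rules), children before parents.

[0,5] S   >
  [0,3] S/PP   >
    [0,2] (S/PP)/PP   >
      [0,1] "no" : ((S/PP)/PP)/N
      [1,2] "city" : N
    [2,3] "heard" : PP
  [3,5] PP   <
    [3,4] "park" : PP\S
    [4,5] "built" : PP\(PP\S)

[0,1] ((S/PP)/PP)/N  lex  "no"
[1,2] N  lex  "city"
[0,2] (S/PP)/PP  >  k=1
[2,3] PP  lex  "heard"
[0,3] S/PP  >  k=2
[3,4] PP\S  lex  "park"
[4,5] PP\(PP\S)  lex  "built"
[3,5] PP  <  k=4
[0,5] S  >  k=3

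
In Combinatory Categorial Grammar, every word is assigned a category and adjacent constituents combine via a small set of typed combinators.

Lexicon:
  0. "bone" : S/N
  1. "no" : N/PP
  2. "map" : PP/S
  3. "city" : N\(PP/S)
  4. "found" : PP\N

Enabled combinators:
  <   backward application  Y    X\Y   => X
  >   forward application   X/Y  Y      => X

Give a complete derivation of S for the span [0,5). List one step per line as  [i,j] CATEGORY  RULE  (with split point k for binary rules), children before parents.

[0,5] S   >
  [0,1] "bone" : S/N
  [1,5] N   >
    [1,2] "no" : N/PP
    [2,5] PP   <
      [2,4] N   <
        [2,3] "map" : PP/S
        [3,4] "city" : N\(PP/S)
      [4,5] "found" : PP\N

[0,1] S/N  lex  "bone"
[1,2] N/PP  lex  "no"
[2,3] PP/S  lex  "map"
[3,4] N\(PP/S)  lex  "city"
[2,4] N  <  k=3
[4,5] PP\N  lex  "found"
[2,5] PP  <  k=4
[1,5] N  >  k=2
[0,5] S  >  k=1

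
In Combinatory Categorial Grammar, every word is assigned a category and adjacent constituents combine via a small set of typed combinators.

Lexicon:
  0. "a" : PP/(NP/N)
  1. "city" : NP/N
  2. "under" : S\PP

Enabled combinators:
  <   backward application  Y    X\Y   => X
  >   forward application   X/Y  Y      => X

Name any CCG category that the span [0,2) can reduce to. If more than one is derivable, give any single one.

PP

[0,3] S   <
  [0,2] PP   >
    [0,1] "a" : PP/(NP/N)
    [1,2] "city" : NP/N
  [2,3] "under" : S\PP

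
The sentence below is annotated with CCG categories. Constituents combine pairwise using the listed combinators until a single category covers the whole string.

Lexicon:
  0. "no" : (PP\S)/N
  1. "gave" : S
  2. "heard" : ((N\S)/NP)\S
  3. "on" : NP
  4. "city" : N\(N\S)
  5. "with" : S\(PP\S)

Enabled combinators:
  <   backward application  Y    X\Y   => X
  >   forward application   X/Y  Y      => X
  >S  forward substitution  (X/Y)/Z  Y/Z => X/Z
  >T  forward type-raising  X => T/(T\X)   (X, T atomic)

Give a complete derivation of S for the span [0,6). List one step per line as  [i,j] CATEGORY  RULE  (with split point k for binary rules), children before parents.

[0,1] (PP\S)/N  lex  "no"
[1,2] S  lex  "gave"
[2,3] ((N\S)/NP)\S  lex  "heard"
[1,3] (N\S)/NP  <  k=2
[3,4] NP  lex  "on"
[1,4] N\S  >  k=3
[4,5] N\(N\S)  lex  "city"
[1,5] N  <  k=4
[0,5] PP\S  >  k=1
[5,6] S\(PP\S)  lex  "with"
[0,6] S  <  k=5

[0,6] S   <
  [0,5] PP\S   >
    [0,1] "no" : (PP\S)/N
    [1,5] N   <
      [1,4] N\S   >
        [1,3] (N\S)/NP   <
          [1,2] "gave" : S
          [2,3] "heard" : ((N\S)/NP)\S
        [3,4] "on" : NP
      [4,5] "city" : N\(N\S)
  [5,6] "with" : S\(PP\S)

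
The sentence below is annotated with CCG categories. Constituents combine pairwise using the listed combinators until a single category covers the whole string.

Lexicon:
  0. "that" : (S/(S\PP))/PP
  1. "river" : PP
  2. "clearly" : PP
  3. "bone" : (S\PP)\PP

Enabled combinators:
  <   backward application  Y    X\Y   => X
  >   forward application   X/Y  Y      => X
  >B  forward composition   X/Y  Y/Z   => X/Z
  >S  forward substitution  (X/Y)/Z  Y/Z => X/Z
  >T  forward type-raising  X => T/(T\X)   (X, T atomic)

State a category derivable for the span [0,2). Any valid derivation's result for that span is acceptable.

[0,4] S   >
  [0,2] S/(S\PP)   >
    [0,1] "that" : (S/(S\PP))/PP
    [1,2] "river" : PP
  [2,4] S\PP   <
    [2,3] "clearly" : PP
    [3,4] "bone" : (S\PP)\PP

S/(S\PP)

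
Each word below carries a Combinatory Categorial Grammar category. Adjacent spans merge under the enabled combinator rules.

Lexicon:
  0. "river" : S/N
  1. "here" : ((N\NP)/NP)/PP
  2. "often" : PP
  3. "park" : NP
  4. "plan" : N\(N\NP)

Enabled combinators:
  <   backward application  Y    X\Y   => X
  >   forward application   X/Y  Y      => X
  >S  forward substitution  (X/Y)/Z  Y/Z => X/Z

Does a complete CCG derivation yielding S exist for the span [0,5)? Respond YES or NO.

[0,5] S   >
  [0,1] "river" : S/N
  [1,5] N   <
    [1,4] N\NP   >
      [1,3] (N\NP)/NP   >
        [1,2] "here" : ((N\NP)/NP)/PP
        [2,3] "often" : PP
      [3,4] "park" : NP
    [4,5] "plan" : N\(N\NP)

YES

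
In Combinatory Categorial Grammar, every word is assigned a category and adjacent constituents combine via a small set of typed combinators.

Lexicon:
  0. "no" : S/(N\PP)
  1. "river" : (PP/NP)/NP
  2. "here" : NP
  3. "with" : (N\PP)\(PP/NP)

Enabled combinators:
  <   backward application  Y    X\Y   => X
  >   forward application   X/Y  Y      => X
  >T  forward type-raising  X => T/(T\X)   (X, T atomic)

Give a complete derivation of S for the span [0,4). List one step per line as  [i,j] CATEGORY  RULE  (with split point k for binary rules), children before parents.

[0,1] S/(N\PP)  lex  "no"
[1,2] (PP/NP)/NP  lex  "river"
[2,3] NP  lex  "here"
[1,3] PP/NP  >  k=2
[3,4] (N\PP)\(PP/NP)  lex  "with"
[1,4] N\PP  <  k=3
[0,4] S  >  k=1

[0,4] S   >
  [0,1] "no" : S/(N\PP)
  [1,4] N\PP   <
    [1,3] PP/NP   >
      [1,2] "river" : (PP/NP)/NP
      [2,3] "here" : NP
    [3,4] "with" : (N\PP)\(PP/NP)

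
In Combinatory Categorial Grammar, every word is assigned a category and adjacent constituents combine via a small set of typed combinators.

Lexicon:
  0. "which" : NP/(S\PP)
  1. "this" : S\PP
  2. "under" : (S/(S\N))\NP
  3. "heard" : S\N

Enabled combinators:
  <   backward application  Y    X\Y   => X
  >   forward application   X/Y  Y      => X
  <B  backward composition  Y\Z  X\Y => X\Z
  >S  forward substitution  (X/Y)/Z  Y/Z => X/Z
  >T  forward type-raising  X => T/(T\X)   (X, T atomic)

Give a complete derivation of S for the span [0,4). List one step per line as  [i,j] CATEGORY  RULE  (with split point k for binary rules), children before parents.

[0,1] NP/(S\PP)  lex  "which"
[1,2] S\PP  lex  "this"
[0,2] NP  >  k=1
[2,3] (S/(S\N))\NP  lex  "under"
[0,3] S/(S\N)  <  k=2
[3,4] S\N  lex  "heard"
[0,4] S  >  k=3

[0,4] S   >
  [0,3] S/(S\N)   <
    [0,2] NP   >
      [0,1] "which" : NP/(S\PP)
      [1,2] "this" : S\PP
    [2,3] "under" : (S/(S\N))\NP
  [3,4] "heard" : S\N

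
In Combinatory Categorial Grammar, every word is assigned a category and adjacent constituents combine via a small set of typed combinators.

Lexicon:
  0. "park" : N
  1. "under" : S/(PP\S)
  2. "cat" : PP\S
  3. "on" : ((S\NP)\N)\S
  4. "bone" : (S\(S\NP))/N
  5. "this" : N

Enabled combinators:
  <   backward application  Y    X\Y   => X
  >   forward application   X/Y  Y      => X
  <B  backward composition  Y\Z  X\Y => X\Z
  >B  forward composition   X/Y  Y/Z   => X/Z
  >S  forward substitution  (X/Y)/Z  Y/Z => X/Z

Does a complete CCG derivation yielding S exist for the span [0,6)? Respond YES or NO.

YES

[0,6] S   <
  [0,4] S\NP   <
    [0,1] "park" : N
    [1,4] (S\NP)\N   <
      [1,3] S   >
        [1,2] "under" : S/(PP\S)
        [2,3] "cat" : PP\S
      [3,4] "on" : ((S\NP)\N)\S
  [4,6] S\(S\NP)   >
    [4,5] "bone" : (S\(S\NP))/N
    [5,6] "this" : N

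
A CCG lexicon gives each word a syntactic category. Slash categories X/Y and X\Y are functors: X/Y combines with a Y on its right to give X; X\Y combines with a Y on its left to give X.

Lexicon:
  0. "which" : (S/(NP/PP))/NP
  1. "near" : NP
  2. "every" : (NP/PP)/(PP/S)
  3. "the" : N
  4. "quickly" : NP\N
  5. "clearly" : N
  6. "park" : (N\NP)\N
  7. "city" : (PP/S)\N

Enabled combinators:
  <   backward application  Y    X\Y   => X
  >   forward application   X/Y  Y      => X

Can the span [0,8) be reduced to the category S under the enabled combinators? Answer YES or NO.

YES

[0,8] S   >
  [0,2] S/(NP/PP)   >
    [0,1] "which" : (S/(NP/PP))/NP
    [1,2] "near" : NP
  [2,8] NP/PP   >
    [2,3] "every" : (NP/PP)/(PP/S)
    [3,8] PP/S   <
      [3,7] N   <
        [3,5] NP   <
          [3,4] "the" : N
          [4,5] "quickly" : NP\N
        [5,7] N\NP   <
          [5,6] "clearly" : N
          [6,7] "park" : (N\NP)\N
      [7,8] "city" : (PP/S)\N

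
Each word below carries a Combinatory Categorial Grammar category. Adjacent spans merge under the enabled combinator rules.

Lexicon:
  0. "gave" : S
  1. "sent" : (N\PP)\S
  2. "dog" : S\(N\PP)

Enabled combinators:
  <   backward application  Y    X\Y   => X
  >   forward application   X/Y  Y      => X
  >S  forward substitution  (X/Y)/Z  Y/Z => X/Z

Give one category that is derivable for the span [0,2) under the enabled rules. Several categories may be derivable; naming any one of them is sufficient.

[0,3] S   <
  [0,2] N\PP   <
    [0,1] "gave" : S
    [1,2] "sent" : (N\PP)\S
  [2,3] "dog" : S\(N\PP)

N\PP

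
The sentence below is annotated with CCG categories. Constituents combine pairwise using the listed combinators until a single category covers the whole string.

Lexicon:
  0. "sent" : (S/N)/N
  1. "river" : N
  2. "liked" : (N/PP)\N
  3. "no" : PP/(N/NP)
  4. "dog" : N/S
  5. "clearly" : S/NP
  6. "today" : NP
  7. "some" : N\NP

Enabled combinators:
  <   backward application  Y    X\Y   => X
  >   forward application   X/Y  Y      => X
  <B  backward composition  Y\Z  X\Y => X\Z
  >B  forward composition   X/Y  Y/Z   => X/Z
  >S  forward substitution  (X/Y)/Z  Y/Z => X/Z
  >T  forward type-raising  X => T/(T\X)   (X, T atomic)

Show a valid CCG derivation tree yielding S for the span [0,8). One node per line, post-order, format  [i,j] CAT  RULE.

[0,1] (S/N)/N  lex  "sent"
[1,2] N  lex  "river"
[2,3] (N/PP)\N  lex  "liked"
[1,3] N/PP  <  k=2
[3,4] PP/(N/NP)  lex  "no"
[4,5] N/S  lex  "dog"
[5,6] S/NP  lex  "clearly"
[4,6] N/NP  >B  k=5
[3,6] PP  >  k=4
[1,6] N  >  k=3
[0,6] S/N  >  k=1
[6,7] NP  lex  "today"
[7,8] N\NP  lex  "some"
[6,8] N  <  k=7
[0,8] S  >  k=6

[0,8] S   >
  [0,6] S/N   >
    [0,1] "sent" : (S/N)/N
    [1,6] N   >
      [1,3] N/PP   <
        [1,2] "river" : N
        [2,3] "liked" : (N/PP)\N
      [3,6] PP   >
        [3,4] "no" : PP/(N/NP)
        [4,6] N/NP   >B
          [4,5] "dog" : N/S
          [5,6] "clearly" : S/NP
  [6,8] N   <
    [6,7] "today" : NP
    [7,8] "some" : N\NP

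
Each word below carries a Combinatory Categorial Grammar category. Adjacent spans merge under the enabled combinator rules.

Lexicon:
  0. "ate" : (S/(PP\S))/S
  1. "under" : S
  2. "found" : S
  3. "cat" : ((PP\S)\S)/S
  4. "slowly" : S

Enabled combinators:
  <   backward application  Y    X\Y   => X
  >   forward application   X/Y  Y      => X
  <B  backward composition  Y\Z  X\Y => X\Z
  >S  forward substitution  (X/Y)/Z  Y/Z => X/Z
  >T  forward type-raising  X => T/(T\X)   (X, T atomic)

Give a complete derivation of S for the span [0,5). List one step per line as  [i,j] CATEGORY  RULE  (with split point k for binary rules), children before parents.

[0,1] (S/(PP\S))/S  lex  "ate"
[1,2] S  lex  "under"
[0,2] S/(PP\S)  >  k=1
[2,3] S  lex  "found"
[3,4] ((PP\S)\S)/S  lex  "cat"
[4,5] S  lex  "slowly"
[3,5] (PP\S)\S  >  k=4
[2,5] PP\S  <  k=3
[0,5] S  >  k=2

[0,5] S   >
  [0,2] S/(PP\S)   >
    [0,1] "ate" : (S/(PP\S))/S
    [1,2] "under" : S
  [2,5] PP\S   <
    [2,3] "found" : S
    [3,5] (PP\S)\S   >
      [3,4] "cat" : ((PP\S)\S)/S
      [4,5] "slowly" : S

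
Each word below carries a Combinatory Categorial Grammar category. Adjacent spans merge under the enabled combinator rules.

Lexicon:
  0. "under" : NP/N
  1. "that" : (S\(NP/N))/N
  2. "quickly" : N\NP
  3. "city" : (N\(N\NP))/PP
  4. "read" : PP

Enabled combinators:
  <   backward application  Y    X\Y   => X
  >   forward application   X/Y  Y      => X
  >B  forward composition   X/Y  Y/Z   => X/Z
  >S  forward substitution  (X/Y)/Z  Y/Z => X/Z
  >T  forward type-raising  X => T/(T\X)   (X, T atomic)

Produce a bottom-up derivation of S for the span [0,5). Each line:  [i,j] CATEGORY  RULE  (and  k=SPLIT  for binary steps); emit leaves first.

[0,1] NP/N  lex  "under"
[1,2] (S\(NP/N))/N  lex  "that"
[2,3] N\NP  lex  "quickly"
[3,4] (N\(N\NP))/PP  lex  "city"
[4,5] PP  lex  "read"
[3,5] N\(N\NP)  >  k=4
[2,5] N  <  k=3
[1,5] S\(NP/N)  >  k=2
[0,5] S  <  k=1

[0,5] S   <
  [0,1] "under" : NP/N
  [1,5] S\(NP/N)   >
    [1,2] "that" : (S\(NP/N))/N
    [2,5] N   <
      [2,3] "quickly" : N\NP
      [3,5] N\(N\NP)   >
        [3,4] "city" : (N\(N\NP))/PP
        [4,5] "read" : PP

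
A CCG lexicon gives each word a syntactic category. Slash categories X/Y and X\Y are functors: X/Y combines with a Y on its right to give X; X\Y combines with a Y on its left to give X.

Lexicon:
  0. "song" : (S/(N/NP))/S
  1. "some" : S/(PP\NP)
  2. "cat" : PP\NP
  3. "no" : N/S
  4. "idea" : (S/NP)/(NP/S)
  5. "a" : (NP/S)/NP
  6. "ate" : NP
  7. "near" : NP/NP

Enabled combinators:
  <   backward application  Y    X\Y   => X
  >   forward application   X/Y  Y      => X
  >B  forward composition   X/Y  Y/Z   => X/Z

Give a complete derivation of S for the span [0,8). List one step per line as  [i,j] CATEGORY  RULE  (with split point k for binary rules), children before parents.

[0,1] (S/(N/NP))/S  lex  "song"
[1,2] S/(PP\NP)  lex  "some"
[2,3] PP\NP  lex  "cat"
[1,3] S  >  k=2
[0,3] S/(N/NP)  >  k=1
[3,4] N/S  lex  "no"
[4,5] (S/NP)/(NP/S)  lex  "idea"
[5,6] (NP/S)/NP  lex  "a"
[6,7] NP  lex  "ate"
[5,7] NP/S  >  k=6
[4,7] S/NP  >  k=5
[7,8] NP/NP  lex  "near"
[4,8] S/NP  >B  k=7
[3,8] N/NP  >B  k=4
[0,8] S  >  k=3

[0,8] S   >
  [0,3] S/(N/NP)   >
    [0,1] "song" : (S/(N/NP))/S
    [1,3] S   >
      [1,2] "some" : S/(PP\NP)
      [2,3] "cat" : PP\NP
  [3,8] N/NP   >B
    [3,4] "no" : N/S
    [4,8] S/NP   >B
      [4,7] S/NP   >
        [4,5] "idea" : (S/NP)/(NP/S)
        [5,7] NP/S   >
          [5,6] "a" : (NP/S)/NP
          [6,7] "ate" : NP
      [7,8] "near" : NP/NP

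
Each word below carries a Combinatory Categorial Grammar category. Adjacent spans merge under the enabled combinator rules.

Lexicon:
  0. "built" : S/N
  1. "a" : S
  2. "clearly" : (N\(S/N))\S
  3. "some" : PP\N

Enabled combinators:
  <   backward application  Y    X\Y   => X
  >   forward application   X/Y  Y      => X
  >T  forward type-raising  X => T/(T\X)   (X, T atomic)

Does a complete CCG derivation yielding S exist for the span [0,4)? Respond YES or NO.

NO

S/N S (N\(S/N))\S PP\N
CKY chart[0,4] = {N/(N\PP), NP/(NP\PP), PP, PP/(PP\PP), S/(S\PP)}; S ∉ chart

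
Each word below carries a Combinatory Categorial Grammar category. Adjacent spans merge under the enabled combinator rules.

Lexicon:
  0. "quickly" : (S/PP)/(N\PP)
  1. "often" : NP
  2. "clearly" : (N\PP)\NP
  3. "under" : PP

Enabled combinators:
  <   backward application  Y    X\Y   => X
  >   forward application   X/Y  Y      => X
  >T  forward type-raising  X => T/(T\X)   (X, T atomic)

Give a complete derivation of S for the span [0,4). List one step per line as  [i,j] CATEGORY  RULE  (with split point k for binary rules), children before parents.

[0,1] (S/PP)/(N\PP)  lex  "quickly"
[1,2] NP  lex  "often"
[2,3] (N\PP)\NP  lex  "clearly"
[1,3] N\PP  <  k=2
[0,3] S/PP  >  k=1
[3,4] PP  lex  "under"
[0,4] S  >  k=3

[0,4] S   >
  [0,3] S/PP   >
    [0,1] "quickly" : (S/PP)/(N\PP)
    [1,3] N\PP   <
      [1,2] "often" : NP
      [2,3] "clearly" : (N\PP)\NP
  [3,4] "under" : PP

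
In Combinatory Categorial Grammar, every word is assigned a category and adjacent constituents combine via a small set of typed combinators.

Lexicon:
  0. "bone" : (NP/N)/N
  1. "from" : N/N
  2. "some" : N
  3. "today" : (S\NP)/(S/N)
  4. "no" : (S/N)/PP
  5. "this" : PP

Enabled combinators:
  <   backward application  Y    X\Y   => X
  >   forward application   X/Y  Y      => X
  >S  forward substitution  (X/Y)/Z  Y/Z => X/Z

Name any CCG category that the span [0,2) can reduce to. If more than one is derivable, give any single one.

NP/N

[0,6] S   <
  [0,3] NP   >
    [0,2] NP/N   >S
      [0,1] "bone" : (NP/N)/N
      [1,2] "from" : N/N
    [2,3] "some" : N
  [3,6] S\NP   >
    [3,4] "today" : (S\NP)/(S/N)
    [4,6] S/N   >
      [4,5] "no" : (S/N)/PP
      [5,6] "this" : PP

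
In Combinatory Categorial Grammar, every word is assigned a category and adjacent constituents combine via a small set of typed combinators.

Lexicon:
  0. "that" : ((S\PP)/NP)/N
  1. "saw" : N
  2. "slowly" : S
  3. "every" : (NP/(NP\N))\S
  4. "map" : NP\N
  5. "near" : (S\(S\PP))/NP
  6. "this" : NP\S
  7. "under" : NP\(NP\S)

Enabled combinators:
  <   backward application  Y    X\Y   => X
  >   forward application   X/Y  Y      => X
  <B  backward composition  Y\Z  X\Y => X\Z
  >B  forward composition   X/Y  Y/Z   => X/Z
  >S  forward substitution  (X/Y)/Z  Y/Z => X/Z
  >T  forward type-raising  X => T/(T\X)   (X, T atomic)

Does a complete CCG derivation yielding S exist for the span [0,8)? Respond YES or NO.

[0,8] S   <
  [0,5] S\PP   >
    [0,2] (S\PP)/NP   >
      [0,1] "that" : ((S\PP)/NP)/N
      [1,2] "saw" : N
    [2,5] NP   >
      [2,4] NP/(NP\N)   <
        [2,3] "slowly" : S
        [3,4] "every" : (NP/(NP\N))\S
      [4,5] "map" : NP\N
  [5,8] S\(S\PP)   >
    [5,6] "near" : (S\(S\PP))/NP
    [6,8] NP   <
      [6,7] "this" : NP\S
      [7,8] "under" : NP\(NP\S)

YES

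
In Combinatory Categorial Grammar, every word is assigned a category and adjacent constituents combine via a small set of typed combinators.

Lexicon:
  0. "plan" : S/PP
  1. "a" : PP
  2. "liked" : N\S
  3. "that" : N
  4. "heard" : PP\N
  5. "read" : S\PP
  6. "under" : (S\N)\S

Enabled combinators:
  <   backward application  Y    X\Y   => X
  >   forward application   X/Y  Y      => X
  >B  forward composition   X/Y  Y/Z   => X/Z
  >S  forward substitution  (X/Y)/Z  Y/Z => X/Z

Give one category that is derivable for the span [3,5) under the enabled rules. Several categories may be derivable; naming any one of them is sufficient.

PP

[0,7] S   <
  [0,3] N   <
    [0,2] S   >
      [0,1] "plan" : S/PP
      [1,2] "a" : PP
    [2,3] "liked" : N\S
  [3,7] S\N   <
    [3,6] S   <
      [3,5] PP   <
        [3,4] "that" : N
        [4,5] "heard" : PP\N
      [5,6] "read" : S\PP
    [6,7] "under" : (S\N)\S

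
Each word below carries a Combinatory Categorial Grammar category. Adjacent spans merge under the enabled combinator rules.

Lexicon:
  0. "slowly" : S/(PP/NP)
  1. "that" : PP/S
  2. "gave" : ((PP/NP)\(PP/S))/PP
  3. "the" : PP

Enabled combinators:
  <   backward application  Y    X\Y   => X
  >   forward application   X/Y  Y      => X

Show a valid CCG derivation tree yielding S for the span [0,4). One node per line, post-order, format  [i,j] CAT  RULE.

[0,4] S   >
  [0,1] "slowly" : S/(PP/NP)
  [1,4] PP/NP   <
    [1,2] "that" : PP/S
    [2,4] (PP/NP)\(PP/S)   >
      [2,3] "gave" : ((PP/NP)\(PP/S))/PP
      [3,4] "the" : PP

[0,1] S/(PP/NP)  lex  "slowly"
[1,2] PP/S  lex  "that"
[2,3] ((PP/NP)\(PP/S))/PP  lex  "gave"
[3,4] PP  lex  "the"
[2,4] (PP/NP)\(PP/S)  >  k=3
[1,4] PP/NP  <  k=2
[0,4] S  >  k=1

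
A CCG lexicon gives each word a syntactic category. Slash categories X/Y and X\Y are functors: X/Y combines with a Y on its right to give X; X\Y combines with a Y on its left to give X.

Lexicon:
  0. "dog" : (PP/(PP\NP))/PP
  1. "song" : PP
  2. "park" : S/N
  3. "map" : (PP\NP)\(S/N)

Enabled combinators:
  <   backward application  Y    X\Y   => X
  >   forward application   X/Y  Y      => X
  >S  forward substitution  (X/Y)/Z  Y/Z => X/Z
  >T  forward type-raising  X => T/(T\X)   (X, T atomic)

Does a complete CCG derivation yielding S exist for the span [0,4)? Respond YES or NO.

NO

(PP/(PP\NP))/PP PP S/N (PP\NP)\(S/N)
CKY chart[0,4] = {N/(N\PP), NP/(NP\PP), PP, PP/(PP\PP), S/(S\PP)}; S ∉ chart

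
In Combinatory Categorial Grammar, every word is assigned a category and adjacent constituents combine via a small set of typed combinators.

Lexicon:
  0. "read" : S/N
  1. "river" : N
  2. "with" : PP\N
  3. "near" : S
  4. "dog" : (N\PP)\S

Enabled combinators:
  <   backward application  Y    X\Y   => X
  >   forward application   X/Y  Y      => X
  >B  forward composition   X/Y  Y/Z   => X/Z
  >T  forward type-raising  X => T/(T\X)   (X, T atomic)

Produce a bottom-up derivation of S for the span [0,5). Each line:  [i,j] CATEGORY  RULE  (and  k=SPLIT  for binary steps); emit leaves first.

[0,5] S   >
  [0,1] "read" : S/N
  [1,5] N   <
    [1,3] PP   <
      [1,2] "river" : N
      [2,3] "with" : PP\N
    [3,5] N\PP   <
      [3,4] "near" : S
      [4,5] "dog" : (N\PP)\S

[0,1] S/N  lex  "read"
[1,2] N  lex  "river"
[2,3] PP\N  lex  "with"
[1,3] PP  <  k=2
[3,4] S  lex  "near"
[4,5] (N\PP)\S  lex  "dog"
[3,5] N\PP  <  k=4
[1,5] N  <  k=3
[0,5] S  >  k=1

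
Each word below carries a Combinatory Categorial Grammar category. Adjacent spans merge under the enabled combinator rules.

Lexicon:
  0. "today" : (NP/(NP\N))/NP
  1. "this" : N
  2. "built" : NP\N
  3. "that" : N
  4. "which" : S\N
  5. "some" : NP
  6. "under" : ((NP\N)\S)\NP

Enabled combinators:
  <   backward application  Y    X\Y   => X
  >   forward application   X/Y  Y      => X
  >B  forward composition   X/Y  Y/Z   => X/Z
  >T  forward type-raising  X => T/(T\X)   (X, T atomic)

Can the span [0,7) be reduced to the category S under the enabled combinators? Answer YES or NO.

(NP/(NP\N))/NP N NP\N N S\N NP ((NP\N)\S)\NP
CKY chart[0,7] = {N/(N\NP), NP, NP/(NP\NP), PP/(PP\NP), S/(S\NP)}; S ∉ chart

NO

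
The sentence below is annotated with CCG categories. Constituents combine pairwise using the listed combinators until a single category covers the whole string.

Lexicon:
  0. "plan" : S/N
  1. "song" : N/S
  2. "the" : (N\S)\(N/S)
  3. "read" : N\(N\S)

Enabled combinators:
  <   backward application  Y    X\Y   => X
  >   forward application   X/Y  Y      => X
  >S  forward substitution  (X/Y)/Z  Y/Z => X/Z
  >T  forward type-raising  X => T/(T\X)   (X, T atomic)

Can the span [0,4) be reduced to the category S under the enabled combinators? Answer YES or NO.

[0,4] S   >
  [0,1] "plan" : S/N
  [1,4] N   <
    [1,3] N\S   <
      [1,2] "song" : N/S
      [2,3] "the" : (N\S)\(N/S)
    [3,4] "read" : N\(N\S)

YES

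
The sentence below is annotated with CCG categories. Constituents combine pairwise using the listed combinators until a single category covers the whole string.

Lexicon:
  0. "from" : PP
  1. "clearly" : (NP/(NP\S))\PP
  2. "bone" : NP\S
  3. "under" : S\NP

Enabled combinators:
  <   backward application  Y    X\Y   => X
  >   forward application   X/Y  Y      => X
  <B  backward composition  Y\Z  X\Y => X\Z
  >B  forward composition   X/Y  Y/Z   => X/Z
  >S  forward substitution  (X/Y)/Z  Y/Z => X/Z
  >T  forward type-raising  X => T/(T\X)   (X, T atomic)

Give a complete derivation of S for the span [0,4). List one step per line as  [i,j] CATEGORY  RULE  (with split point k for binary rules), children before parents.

[0,1] PP  lex  "from"
[1,2] (NP/(NP\S))\PP  lex  "clearly"
[0,2] NP/(NP\S)  <  k=1
[2,3] NP\S  lex  "bone"
[0,3] NP  >  k=2
[3,4] S\NP  lex  "under"
[0,4] S  <  k=3

[0,4] S   <
  [0,3] NP   >
    [0,2] NP/(NP\S)   <
      [0,1] "from" : PP
      [1,2] "clearly" : (NP/(NP\S))\PP
    [2,3] "bone" : NP\S
  [3,4] "under" : S\NP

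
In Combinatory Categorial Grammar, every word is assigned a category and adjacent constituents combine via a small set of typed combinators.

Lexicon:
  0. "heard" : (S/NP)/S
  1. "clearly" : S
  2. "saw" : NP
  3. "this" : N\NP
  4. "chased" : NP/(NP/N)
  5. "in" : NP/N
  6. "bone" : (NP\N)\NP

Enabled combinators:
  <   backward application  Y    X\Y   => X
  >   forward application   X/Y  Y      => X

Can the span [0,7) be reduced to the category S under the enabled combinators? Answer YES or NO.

YES

[0,7] S   >
  [0,2] S/NP   >
    [0,1] "heard" : (S/NP)/S
    [1,2] "clearly" : S
  [2,7] NP   <
    [2,4] N   <
      [2,3] "saw" : NP
      [3,4] "this" : N\NP
    [4,7] NP\N   <
      [4,6] NP   >
        [4,5] "chased" : NP/(NP/N)
        [5,6] "in" : NP/N
      [6,7] "bone" : (NP\N)\NP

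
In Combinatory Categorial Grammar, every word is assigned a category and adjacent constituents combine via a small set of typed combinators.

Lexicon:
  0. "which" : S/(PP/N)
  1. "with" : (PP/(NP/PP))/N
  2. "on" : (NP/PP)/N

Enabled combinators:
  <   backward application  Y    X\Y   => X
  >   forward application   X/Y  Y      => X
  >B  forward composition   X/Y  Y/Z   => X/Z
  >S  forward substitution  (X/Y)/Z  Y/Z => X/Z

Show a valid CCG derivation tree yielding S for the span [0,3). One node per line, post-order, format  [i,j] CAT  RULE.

[0,3] S   >
  [0,1] "which" : S/(PP/N)
  [1,3] PP/N   >S
    [1,2] "with" : (PP/(NP/PP))/N
    [2,3] "on" : (NP/PP)/N

[0,1] S/(PP/N)  lex  "which"
[1,2] (PP/(NP/PP))/N  lex  "with"
[2,3] (NP/PP)/N  lex  "on"
[1,3] PP/N  >S  k=2
[0,3] S  >  k=1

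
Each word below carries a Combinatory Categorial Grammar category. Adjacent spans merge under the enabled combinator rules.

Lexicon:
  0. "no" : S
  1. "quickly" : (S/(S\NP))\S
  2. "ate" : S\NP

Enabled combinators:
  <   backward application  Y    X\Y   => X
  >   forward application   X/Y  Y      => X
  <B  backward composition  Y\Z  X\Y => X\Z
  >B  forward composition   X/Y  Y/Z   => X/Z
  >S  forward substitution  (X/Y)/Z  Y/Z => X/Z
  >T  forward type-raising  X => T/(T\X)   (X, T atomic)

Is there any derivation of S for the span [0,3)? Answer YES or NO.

[0,3] S   >
  [0,2] S/(S\NP)   <
    [0,1] "no" : S
    [1,2] "quickly" : (S/(S\NP))\S
  [2,3] "ate" : S\NP

YES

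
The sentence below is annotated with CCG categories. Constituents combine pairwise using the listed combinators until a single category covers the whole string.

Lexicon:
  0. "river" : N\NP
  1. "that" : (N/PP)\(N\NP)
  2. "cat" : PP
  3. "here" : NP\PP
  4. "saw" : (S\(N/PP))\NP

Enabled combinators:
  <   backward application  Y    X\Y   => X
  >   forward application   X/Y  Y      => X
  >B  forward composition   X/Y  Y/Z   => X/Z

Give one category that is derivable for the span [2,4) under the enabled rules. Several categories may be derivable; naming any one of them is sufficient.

NP

[0,5] S   <
  [0,2] N/PP   <
    [0,1] "river" : N\NP
    [1,2] "that" : (N/PP)\(N\NP)
  [2,5] S\(N/PP)   <
    [2,4] NP   <
      [2,3] "cat" : PP
      [3,4] "here" : NP\PP
    [4,5] "saw" : (S\(N/PP))\NP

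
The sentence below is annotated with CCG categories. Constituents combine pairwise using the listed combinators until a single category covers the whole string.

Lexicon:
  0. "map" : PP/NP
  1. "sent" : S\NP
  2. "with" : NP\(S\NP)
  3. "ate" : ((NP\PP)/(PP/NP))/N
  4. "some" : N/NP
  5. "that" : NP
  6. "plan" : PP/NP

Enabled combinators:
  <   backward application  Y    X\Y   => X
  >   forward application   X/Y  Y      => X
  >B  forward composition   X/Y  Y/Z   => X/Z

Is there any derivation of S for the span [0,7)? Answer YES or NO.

PP/NP S\NP NP\(S\NP) ((NP\PP)/(PP/NP))/N N/NP NP PP/NP
CKY chart[0,7] = {NP}; S ∉ chart

NO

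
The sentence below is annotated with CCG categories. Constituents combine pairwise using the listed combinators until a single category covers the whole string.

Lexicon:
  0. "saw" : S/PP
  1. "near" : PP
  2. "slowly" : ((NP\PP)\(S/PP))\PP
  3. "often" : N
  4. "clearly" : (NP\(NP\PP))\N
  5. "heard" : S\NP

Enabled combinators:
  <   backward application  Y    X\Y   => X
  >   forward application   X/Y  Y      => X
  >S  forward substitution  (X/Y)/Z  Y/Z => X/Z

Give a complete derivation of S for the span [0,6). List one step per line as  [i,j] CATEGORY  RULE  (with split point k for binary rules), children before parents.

[0,6] S   <
  [0,5] NP   <
    [0,3] NP\PP   <
      [0,1] "saw" : S/PP
      [1,3] (NP\PP)\(S/PP)   <
        [1,2] "near" : PP
        [2,3] "slowly" : ((NP\PP)\(S/PP))\PP
    [3,5] NP\(NP\PP)   <
      [3,4] "often" : N
      [4,5] "clearly" : (NP\(NP\PP))\N
  [5,6] "heard" : S\NP

[0,1] S/PP  lex  "saw"
[1,2] PP  lex  "near"
[2,3] ((NP\PP)\(S/PP))\PP  lex  "slowly"
[1,3] (NP\PP)\(S/PP)  <  k=2
[0,3] NP\PP  <  k=1
[3,4] N  lex  "often"
[4,5] (NP\(NP\PP))\N  lex  "clearly"
[3,5] NP\(NP\PP)  <  k=4
[0,5] NP  <  k=3
[5,6] S\NP  lex  "heard"
[0,6] S  <  k=5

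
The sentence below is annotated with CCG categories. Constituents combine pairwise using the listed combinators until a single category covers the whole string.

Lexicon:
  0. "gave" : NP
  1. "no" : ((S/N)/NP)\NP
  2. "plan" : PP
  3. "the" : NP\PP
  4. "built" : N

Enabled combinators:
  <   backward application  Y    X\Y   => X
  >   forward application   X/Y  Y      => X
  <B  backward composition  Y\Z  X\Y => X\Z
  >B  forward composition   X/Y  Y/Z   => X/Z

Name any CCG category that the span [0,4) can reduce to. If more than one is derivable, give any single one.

S/N

[0,5] S   >
  [0,4] S/N   >
    [0,2] (S/N)/NP   <
      [0,1] "gave" : NP
      [1,2] "no" : ((S/N)/NP)\NP
    [2,4] NP   <
      [2,3] "plan" : PP
      [3,4] "the" : NP\PP
  [4,5] "built" : N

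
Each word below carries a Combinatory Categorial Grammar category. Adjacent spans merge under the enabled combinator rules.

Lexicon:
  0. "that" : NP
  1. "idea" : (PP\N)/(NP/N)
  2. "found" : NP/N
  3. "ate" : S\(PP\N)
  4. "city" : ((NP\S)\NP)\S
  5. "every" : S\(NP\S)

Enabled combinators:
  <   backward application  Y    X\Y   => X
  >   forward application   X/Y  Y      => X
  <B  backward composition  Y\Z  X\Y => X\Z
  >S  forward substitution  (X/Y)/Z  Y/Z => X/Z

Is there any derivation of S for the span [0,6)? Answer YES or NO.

[0,6] S   <
  [0,1] "that" : NP
  [1,6] S\NP   <B
    [1,5] (NP\S)\NP   <
      [1,4] S   <
        [1,3] PP\N   >
          [1,2] "idea" : (PP\N)/(NP/N)
          [2,3] "found" : NP/N
        [3,4] "ate" : S\(PP\N)
      [4,5] "city" : ((NP\S)\NP)\S
    [5,6] "every" : S\(NP\S)

YES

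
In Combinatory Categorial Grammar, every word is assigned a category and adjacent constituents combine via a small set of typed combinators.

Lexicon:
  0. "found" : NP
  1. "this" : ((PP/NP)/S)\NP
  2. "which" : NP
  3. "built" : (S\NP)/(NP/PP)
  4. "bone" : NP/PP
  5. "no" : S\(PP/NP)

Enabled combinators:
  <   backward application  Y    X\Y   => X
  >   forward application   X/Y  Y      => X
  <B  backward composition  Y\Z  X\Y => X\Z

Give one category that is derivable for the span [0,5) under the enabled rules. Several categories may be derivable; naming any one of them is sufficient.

PP/NP

[0,6] S   <
  [0,5] PP/NP   >
    [0,2] (PP/NP)/S   <
      [0,1] "found" : NP
      [1,2] "this" : ((PP/NP)/S)\NP
    [2,5] S   <
      [2,3] "which" : NP
      [3,5] S\NP   >
        [3,4] "built" : (S\NP)/(NP/PP)
        [4,5] "bone" : NP/PP
  [5,6] "no" : S\(PP/NP)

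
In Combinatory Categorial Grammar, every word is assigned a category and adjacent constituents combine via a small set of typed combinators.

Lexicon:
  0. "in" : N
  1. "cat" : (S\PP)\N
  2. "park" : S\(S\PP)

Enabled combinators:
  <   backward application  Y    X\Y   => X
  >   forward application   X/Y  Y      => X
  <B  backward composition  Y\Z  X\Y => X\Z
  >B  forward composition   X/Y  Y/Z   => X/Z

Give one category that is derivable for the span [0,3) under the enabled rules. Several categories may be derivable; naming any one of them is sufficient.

S

[0,3] S   <
  [0,1] "in" : N
  [1,3] S\N   <B
    [1,2] "cat" : (S\PP)\N
    [2,3] "park" : S\(S\PP)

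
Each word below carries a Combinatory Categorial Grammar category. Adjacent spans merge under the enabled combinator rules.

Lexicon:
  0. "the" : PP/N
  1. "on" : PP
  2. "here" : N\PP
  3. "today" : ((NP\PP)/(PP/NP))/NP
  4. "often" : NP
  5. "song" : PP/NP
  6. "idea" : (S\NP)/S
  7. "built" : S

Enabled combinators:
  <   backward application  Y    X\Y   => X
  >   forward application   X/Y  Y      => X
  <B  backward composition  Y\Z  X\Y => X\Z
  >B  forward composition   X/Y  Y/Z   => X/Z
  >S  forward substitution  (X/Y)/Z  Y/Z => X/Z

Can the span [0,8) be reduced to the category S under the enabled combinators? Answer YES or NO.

YES

[0,8] S   <
  [0,6] NP   <
    [0,3] PP   >
      [0,1] "the" : PP/N
      [1,3] N   <
        [1,2] "on" : PP
        [2,3] "here" : N\PP
    [3,6] NP\PP   >
      [3,5] (NP\PP)/(PP/NP)   >
        [3,4] "today" : ((NP\PP)/(PP/NP))/NP
        [4,5] "often" : NP
      [5,6] "song" : PP/NP
  [6,8] S\NP   >
    [6,7] "idea" : (S\NP)/S
    [7,8] "built" : S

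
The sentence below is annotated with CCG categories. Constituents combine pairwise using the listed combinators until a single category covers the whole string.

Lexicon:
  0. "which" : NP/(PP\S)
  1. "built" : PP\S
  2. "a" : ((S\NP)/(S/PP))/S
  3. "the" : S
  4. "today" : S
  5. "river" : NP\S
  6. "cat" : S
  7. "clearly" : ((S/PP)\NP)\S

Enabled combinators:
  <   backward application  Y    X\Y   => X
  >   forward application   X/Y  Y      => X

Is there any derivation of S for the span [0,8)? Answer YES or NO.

[0,8] S   <
  [0,2] NP   >
    [0,1] "which" : NP/(PP\S)
    [1,2] "built" : PP\S
  [2,8] S\NP   >
    [2,4] (S\NP)/(S/PP)   >
      [2,3] "a" : ((S\NP)/(S/PP))/S
      [3,4] "the" : S
    [4,8] S/PP   <
      [4,6] NP   <
        [4,5] "today" : S
        [5,6] "river" : NP\S
      [6,8] (S/PP)\NP   <
        [6,7] "cat" : S
        [7,8] "clearly" : ((S/PP)\NP)\S

YES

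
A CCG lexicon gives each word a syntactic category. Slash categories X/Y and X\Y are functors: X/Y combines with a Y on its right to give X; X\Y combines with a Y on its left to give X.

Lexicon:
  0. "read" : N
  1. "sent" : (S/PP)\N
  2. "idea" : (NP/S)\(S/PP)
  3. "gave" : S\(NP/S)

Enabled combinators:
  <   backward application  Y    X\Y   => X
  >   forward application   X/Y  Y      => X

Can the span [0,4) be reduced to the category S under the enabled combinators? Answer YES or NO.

[0,4] S   <
  [0,3] NP/S   <
    [0,2] S/PP   <
      [0,1] "read" : N
      [1,2] "sent" : (S/PP)\N
    [2,3] "idea" : (NP/S)\(S/PP)
  [3,4] "gave" : S\(NP/S)

YES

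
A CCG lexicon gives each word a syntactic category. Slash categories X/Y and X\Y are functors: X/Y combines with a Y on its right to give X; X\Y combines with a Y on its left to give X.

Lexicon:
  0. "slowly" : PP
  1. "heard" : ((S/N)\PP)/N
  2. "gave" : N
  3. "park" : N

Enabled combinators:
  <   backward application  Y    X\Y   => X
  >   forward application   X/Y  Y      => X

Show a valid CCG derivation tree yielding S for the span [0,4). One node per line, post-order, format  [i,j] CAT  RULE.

[0,1] PP  lex  "slowly"
[1,2] ((S/N)\PP)/N  lex  "heard"
[2,3] N  lex  "gave"
[1,3] (S/N)\PP  >  k=2
[0,3] S/N  <  k=1
[3,4] N  lex  "park"
[0,4] S  >  k=3

[0,4] S   >
  [0,3] S/N   <
    [0,1] "slowly" : PP
    [1,3] (S/N)\PP   >
      [1,2] "heard" : ((S/N)\PP)/N
      [2,3] "gave" : N
  [3,4] "park" : N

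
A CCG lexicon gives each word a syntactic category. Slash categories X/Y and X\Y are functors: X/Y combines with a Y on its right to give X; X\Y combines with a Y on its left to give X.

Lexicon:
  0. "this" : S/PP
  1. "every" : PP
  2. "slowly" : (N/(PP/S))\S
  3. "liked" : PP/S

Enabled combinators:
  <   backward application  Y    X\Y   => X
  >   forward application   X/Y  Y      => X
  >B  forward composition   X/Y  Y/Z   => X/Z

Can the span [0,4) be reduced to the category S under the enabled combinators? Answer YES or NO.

S/PP PP (N/(PP/S))\S PP/S
CKY chart[0,4] = {N}; S ∉ chart

NO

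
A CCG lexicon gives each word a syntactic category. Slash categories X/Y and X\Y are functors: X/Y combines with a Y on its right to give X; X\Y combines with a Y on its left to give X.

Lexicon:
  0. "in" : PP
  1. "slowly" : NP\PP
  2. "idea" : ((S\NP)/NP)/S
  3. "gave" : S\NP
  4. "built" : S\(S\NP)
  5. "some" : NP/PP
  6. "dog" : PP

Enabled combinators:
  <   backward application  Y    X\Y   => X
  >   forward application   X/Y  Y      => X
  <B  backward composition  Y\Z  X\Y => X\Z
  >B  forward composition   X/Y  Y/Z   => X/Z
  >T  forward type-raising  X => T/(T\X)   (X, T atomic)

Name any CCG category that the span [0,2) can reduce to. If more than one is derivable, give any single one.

[0,7] S   <
  [0,2] NP   <
    [0,1] "in" : PP
    [1,2] "slowly" : NP\PP
  [2,7] S\NP   >
    [2,5] (S\NP)/NP   >
      [2,3] "idea" : ((S\NP)/NP)/S
      [3,5] S   <
        [3,4] "gave" : S\NP
        [4,5] "built" : S\(S\NP)
    [5,7] NP   >
      [5,6] "some" : NP/PP
      [6,7] "dog" : PP

NP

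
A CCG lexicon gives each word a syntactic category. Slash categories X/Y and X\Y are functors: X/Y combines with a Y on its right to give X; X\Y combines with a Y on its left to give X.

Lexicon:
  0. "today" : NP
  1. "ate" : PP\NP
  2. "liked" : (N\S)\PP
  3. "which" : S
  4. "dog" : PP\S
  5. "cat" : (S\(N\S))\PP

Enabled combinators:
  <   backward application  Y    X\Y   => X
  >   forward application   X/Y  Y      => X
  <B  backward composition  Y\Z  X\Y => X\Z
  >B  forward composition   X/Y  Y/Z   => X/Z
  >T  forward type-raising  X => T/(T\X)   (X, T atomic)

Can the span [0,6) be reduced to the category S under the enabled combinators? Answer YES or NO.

[0,6] S   <
  [0,2] PP   >
    [0,1] PP/(PP\NP)   >T
      [0,1] "today" : NP
    [1,2] "ate" : PP\NP
  [2,6] S\PP   <B
    [2,3] "liked" : (N\S)\PP
    [3,6] S\(N\S)   <
      [3,5] PP   <
        [3,4] "which" : S
        [4,5] "dog" : PP\S
      [5,6] "cat" : (S\(N\S))\PP

YES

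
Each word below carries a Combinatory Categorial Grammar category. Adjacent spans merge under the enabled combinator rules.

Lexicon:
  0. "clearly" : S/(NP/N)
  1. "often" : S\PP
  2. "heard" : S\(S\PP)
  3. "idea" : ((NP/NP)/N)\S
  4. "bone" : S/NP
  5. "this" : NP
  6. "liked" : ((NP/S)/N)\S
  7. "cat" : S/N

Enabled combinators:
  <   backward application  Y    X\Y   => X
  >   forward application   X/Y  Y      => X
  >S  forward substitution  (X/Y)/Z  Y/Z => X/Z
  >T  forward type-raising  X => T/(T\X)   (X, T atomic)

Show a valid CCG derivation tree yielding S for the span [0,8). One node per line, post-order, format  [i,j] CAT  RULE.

[0,1] S/(NP/N)  lex  "clearly"
[1,2] S\PP  lex  "often"
[2,3] S\(S\PP)  lex  "heard"
[1,3] S  <  k=2
[3,4] ((NP/NP)/N)\S  lex  "idea"
[1,4] (NP/NP)/N  <  k=3
[4,5] S/NP  lex  "bone"
[5,6] NP  lex  "this"
[4,6] S  >  k=5
[6,7] ((NP/S)/N)\S  lex  "liked"
[4,7] (NP/S)/N  <  k=6
[7,8] S/N  lex  "cat"
[4,8] NP/N  >S  k=7
[1,8] NP/N  >S  k=4
[0,8] S  >  k=1

[0,8] S   >
  [0,1] "clearly" : S/(NP/N)
  [1,8] NP/N   >S
    [1,4] (NP/NP)/N   <
      [1,3] S   <
        [1,2] "often" : S\PP
        [2,3] "heard" : S\(S\PP)
      [3,4] "idea" : ((NP/NP)/N)\S
    [4,8] NP/N   >S
      [4,7] (NP/S)/N   <
        [4,6] S   >
          [4,5] "bone" : S/NP
          [5,6] "this" : NP
        [6,7] "liked" : ((NP/S)/N)\S
      [7,8] "cat" : S/N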